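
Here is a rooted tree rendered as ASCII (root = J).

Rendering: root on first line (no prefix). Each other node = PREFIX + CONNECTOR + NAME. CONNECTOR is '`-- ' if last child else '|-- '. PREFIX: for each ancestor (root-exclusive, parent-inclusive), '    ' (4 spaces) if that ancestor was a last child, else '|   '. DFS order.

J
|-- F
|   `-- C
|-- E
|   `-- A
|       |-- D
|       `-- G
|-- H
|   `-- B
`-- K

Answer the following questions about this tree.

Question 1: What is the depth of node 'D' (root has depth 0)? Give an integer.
Path from root to D: J -> E -> A -> D
Depth = number of edges = 3

Answer: 3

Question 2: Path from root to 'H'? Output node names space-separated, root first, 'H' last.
Walk down from root: J -> H

Answer: J H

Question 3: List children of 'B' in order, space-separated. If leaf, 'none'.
Node B's children (from adjacency): (leaf)

Answer: none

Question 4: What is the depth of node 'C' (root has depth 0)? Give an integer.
Answer: 2

Derivation:
Path from root to C: J -> F -> C
Depth = number of edges = 2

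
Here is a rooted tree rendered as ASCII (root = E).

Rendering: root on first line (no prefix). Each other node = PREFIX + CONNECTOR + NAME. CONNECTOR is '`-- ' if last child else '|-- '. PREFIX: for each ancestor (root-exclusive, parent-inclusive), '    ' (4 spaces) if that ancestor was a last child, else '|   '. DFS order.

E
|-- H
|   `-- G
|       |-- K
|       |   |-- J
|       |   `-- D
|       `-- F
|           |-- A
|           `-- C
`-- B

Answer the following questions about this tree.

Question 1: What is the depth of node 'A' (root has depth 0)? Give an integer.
Answer: 4

Derivation:
Path from root to A: E -> H -> G -> F -> A
Depth = number of edges = 4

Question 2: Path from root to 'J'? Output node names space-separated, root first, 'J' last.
Walk down from root: E -> H -> G -> K -> J

Answer: E H G K J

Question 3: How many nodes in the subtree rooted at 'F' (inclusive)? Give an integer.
Answer: 3

Derivation:
Subtree rooted at F contains: A, C, F
Count = 3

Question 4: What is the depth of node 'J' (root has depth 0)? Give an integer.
Path from root to J: E -> H -> G -> K -> J
Depth = number of edges = 4

Answer: 4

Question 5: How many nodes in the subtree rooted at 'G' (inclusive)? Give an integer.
Subtree rooted at G contains: A, C, D, F, G, J, K
Count = 7

Answer: 7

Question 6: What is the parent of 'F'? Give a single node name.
Answer: G

Derivation:
Scan adjacency: F appears as child of G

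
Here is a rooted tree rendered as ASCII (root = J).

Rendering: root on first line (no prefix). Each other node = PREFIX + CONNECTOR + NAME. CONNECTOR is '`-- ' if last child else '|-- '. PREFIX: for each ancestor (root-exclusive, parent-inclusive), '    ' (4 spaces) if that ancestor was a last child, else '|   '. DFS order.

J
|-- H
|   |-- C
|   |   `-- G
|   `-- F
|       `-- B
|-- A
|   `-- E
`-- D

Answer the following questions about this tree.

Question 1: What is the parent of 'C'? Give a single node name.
Answer: H

Derivation:
Scan adjacency: C appears as child of H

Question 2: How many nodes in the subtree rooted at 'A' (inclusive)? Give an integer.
Subtree rooted at A contains: A, E
Count = 2

Answer: 2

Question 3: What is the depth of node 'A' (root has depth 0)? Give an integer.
Answer: 1

Derivation:
Path from root to A: J -> A
Depth = number of edges = 1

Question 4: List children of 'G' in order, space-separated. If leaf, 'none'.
Node G's children (from adjacency): (leaf)

Answer: none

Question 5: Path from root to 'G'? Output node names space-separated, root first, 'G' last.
Answer: J H C G

Derivation:
Walk down from root: J -> H -> C -> G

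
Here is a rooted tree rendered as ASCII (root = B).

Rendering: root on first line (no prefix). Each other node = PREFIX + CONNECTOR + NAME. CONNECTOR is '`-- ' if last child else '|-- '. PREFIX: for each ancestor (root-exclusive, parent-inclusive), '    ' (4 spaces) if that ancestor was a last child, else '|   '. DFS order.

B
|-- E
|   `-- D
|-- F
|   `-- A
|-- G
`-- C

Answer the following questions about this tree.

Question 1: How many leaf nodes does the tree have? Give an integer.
Leaves (nodes with no children): A, C, D, G

Answer: 4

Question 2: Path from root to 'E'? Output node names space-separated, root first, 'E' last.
Answer: B E

Derivation:
Walk down from root: B -> E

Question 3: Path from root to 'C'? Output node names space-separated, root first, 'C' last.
Answer: B C

Derivation:
Walk down from root: B -> C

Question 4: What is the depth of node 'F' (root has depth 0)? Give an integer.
Answer: 1

Derivation:
Path from root to F: B -> F
Depth = number of edges = 1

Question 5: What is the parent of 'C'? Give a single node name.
Scan adjacency: C appears as child of B

Answer: B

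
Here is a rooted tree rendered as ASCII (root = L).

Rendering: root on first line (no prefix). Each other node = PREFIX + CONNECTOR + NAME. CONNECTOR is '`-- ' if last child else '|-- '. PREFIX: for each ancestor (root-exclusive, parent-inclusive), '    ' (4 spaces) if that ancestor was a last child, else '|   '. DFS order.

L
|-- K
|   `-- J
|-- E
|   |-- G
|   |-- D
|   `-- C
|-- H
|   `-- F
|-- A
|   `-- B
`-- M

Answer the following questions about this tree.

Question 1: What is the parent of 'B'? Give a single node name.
Answer: A

Derivation:
Scan adjacency: B appears as child of A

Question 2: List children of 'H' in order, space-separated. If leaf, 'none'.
Answer: F

Derivation:
Node H's children (from adjacency): F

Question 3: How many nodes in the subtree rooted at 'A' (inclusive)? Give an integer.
Subtree rooted at A contains: A, B
Count = 2

Answer: 2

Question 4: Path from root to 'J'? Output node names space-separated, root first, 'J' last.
Walk down from root: L -> K -> J

Answer: L K J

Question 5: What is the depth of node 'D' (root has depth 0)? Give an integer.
Answer: 2

Derivation:
Path from root to D: L -> E -> D
Depth = number of edges = 2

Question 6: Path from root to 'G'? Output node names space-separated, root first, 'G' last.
Walk down from root: L -> E -> G

Answer: L E G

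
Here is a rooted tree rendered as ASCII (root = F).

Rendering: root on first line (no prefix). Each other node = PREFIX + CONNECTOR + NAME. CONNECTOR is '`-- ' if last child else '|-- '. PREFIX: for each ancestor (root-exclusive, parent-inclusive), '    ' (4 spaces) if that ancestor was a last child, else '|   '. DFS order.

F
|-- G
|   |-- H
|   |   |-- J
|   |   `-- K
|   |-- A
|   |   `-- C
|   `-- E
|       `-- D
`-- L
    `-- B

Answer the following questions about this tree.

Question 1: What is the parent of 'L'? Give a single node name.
Scan adjacency: L appears as child of F

Answer: F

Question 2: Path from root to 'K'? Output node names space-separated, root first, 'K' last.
Answer: F G H K

Derivation:
Walk down from root: F -> G -> H -> K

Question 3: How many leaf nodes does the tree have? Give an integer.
Leaves (nodes with no children): B, C, D, J, K

Answer: 5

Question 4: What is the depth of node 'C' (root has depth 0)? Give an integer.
Path from root to C: F -> G -> A -> C
Depth = number of edges = 3

Answer: 3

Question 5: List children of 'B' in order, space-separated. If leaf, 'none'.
Node B's children (from adjacency): (leaf)

Answer: none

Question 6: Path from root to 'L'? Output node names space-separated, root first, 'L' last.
Walk down from root: F -> L

Answer: F L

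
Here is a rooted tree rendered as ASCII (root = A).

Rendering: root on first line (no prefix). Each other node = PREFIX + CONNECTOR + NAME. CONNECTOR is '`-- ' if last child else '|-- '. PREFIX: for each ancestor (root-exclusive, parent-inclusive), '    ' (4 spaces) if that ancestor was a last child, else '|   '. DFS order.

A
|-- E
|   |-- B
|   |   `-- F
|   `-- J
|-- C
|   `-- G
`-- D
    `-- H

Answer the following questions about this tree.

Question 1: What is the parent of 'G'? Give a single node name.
Answer: C

Derivation:
Scan adjacency: G appears as child of C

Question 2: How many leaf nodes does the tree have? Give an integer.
Answer: 4

Derivation:
Leaves (nodes with no children): F, G, H, J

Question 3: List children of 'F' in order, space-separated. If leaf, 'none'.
Node F's children (from adjacency): (leaf)

Answer: none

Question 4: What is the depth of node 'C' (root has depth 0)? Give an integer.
Answer: 1

Derivation:
Path from root to C: A -> C
Depth = number of edges = 1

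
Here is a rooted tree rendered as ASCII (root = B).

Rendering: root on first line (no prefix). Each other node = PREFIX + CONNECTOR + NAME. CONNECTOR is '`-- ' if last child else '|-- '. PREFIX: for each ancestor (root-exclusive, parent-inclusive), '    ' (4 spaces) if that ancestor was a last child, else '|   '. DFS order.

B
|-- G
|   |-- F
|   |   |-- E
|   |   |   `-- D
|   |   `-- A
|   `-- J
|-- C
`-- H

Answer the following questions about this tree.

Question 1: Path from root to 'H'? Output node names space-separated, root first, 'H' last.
Answer: B H

Derivation:
Walk down from root: B -> H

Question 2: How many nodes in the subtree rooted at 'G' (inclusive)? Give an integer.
Answer: 6

Derivation:
Subtree rooted at G contains: A, D, E, F, G, J
Count = 6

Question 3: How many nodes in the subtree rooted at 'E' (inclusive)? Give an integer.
Answer: 2

Derivation:
Subtree rooted at E contains: D, E
Count = 2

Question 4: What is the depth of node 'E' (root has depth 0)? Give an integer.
Answer: 3

Derivation:
Path from root to E: B -> G -> F -> E
Depth = number of edges = 3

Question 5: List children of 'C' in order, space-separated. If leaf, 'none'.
Node C's children (from adjacency): (leaf)

Answer: none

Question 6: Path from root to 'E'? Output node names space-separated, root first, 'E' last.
Answer: B G F E

Derivation:
Walk down from root: B -> G -> F -> E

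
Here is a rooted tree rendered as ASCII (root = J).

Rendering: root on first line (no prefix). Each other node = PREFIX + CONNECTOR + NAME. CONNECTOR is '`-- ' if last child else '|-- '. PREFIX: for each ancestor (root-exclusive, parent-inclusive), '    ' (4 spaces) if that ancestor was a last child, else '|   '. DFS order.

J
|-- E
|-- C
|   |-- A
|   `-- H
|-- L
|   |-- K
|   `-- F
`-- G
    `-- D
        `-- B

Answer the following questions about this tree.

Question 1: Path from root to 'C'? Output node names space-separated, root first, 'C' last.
Walk down from root: J -> C

Answer: J C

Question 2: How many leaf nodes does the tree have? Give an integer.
Leaves (nodes with no children): A, B, E, F, H, K

Answer: 6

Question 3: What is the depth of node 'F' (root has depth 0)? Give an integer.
Answer: 2

Derivation:
Path from root to F: J -> L -> F
Depth = number of edges = 2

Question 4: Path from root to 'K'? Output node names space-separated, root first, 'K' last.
Answer: J L K

Derivation:
Walk down from root: J -> L -> K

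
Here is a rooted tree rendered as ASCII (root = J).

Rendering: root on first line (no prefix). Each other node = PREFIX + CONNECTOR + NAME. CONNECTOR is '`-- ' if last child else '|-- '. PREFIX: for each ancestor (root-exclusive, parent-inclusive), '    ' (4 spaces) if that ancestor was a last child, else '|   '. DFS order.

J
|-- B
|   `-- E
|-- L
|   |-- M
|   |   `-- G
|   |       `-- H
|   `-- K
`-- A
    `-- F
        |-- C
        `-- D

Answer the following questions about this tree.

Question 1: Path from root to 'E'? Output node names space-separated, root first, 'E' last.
Walk down from root: J -> B -> E

Answer: J B E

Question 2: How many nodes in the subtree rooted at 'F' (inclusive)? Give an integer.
Subtree rooted at F contains: C, D, F
Count = 3

Answer: 3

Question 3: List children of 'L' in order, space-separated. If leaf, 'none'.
Node L's children (from adjacency): M, K

Answer: M K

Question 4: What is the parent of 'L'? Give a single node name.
Scan adjacency: L appears as child of J

Answer: J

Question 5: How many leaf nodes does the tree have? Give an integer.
Answer: 5

Derivation:
Leaves (nodes with no children): C, D, E, H, K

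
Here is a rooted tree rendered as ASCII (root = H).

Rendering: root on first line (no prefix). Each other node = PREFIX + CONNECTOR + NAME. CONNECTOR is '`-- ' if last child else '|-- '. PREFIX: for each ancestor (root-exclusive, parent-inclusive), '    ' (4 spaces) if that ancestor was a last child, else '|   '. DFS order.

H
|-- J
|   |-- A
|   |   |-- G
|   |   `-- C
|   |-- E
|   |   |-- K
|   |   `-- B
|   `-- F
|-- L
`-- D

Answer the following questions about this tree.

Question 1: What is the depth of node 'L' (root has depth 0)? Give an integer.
Path from root to L: H -> L
Depth = number of edges = 1

Answer: 1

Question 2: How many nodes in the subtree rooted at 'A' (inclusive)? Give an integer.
Subtree rooted at A contains: A, C, G
Count = 3

Answer: 3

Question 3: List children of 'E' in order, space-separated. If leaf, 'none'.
Node E's children (from adjacency): K, B

Answer: K B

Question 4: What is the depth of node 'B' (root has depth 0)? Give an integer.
Path from root to B: H -> J -> E -> B
Depth = number of edges = 3

Answer: 3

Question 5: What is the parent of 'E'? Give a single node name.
Scan adjacency: E appears as child of J

Answer: J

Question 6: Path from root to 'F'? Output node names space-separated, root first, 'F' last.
Answer: H J F

Derivation:
Walk down from root: H -> J -> F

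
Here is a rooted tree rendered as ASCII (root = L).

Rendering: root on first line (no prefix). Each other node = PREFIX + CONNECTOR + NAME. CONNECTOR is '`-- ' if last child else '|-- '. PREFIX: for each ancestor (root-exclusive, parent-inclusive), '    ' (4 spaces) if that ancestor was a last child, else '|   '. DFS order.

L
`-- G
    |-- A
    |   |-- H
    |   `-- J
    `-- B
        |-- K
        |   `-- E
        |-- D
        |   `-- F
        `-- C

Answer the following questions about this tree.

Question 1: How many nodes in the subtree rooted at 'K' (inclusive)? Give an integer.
Subtree rooted at K contains: E, K
Count = 2

Answer: 2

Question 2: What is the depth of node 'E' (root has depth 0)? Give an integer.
Path from root to E: L -> G -> B -> K -> E
Depth = number of edges = 4

Answer: 4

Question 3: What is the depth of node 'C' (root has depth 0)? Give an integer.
Path from root to C: L -> G -> B -> C
Depth = number of edges = 3

Answer: 3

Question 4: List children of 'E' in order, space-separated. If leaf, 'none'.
Node E's children (from adjacency): (leaf)

Answer: none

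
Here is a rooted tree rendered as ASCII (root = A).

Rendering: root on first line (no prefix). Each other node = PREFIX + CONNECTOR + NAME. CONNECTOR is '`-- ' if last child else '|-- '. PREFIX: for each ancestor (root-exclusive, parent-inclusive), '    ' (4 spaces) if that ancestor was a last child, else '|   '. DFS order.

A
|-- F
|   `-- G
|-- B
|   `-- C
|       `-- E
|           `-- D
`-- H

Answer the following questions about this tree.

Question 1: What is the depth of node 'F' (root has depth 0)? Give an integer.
Answer: 1

Derivation:
Path from root to F: A -> F
Depth = number of edges = 1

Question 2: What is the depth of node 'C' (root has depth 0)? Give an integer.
Answer: 2

Derivation:
Path from root to C: A -> B -> C
Depth = number of edges = 2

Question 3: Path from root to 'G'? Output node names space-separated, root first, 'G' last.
Walk down from root: A -> F -> G

Answer: A F G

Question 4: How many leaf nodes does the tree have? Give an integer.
Leaves (nodes with no children): D, G, H

Answer: 3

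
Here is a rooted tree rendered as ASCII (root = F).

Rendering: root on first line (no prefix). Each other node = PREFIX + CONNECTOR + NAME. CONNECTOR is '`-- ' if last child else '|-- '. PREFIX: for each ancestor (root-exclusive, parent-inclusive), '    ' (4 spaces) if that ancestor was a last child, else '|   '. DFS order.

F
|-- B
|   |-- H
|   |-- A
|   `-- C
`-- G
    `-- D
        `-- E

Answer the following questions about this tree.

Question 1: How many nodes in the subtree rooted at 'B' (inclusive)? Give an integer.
Answer: 4

Derivation:
Subtree rooted at B contains: A, B, C, H
Count = 4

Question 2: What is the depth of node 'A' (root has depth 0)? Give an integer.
Answer: 2

Derivation:
Path from root to A: F -> B -> A
Depth = number of edges = 2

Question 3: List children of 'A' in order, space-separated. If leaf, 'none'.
Answer: none

Derivation:
Node A's children (from adjacency): (leaf)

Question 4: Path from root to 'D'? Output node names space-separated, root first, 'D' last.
Answer: F G D

Derivation:
Walk down from root: F -> G -> D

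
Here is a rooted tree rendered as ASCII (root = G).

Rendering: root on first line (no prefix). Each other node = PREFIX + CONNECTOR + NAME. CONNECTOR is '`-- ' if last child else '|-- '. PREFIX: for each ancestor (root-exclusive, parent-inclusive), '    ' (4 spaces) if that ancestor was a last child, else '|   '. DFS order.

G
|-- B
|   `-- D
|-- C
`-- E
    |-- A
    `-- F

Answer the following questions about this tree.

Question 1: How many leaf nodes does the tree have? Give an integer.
Leaves (nodes with no children): A, C, D, F

Answer: 4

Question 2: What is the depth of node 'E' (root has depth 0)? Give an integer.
Answer: 1

Derivation:
Path from root to E: G -> E
Depth = number of edges = 1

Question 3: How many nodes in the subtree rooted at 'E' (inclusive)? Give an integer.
Subtree rooted at E contains: A, E, F
Count = 3

Answer: 3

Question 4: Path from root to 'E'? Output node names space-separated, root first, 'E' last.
Walk down from root: G -> E

Answer: G E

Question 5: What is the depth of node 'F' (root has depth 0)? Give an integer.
Answer: 2

Derivation:
Path from root to F: G -> E -> F
Depth = number of edges = 2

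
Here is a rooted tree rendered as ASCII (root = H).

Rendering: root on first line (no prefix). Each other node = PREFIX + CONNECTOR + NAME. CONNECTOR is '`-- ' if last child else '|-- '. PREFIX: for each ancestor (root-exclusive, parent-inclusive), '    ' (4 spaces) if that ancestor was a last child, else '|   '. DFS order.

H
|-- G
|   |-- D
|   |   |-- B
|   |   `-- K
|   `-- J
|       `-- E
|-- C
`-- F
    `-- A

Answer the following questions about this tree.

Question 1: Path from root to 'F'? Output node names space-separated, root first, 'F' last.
Walk down from root: H -> F

Answer: H F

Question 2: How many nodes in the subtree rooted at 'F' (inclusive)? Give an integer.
Subtree rooted at F contains: A, F
Count = 2

Answer: 2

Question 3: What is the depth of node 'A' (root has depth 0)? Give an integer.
Path from root to A: H -> F -> A
Depth = number of edges = 2

Answer: 2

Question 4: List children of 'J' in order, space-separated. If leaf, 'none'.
Answer: E

Derivation:
Node J's children (from adjacency): E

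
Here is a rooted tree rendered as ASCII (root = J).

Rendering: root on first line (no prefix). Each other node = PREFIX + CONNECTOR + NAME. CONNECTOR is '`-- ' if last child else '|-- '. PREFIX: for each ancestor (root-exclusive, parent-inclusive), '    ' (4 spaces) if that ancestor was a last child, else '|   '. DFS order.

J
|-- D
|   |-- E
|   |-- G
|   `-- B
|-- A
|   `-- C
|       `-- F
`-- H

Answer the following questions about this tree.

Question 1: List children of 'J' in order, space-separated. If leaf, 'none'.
Answer: D A H

Derivation:
Node J's children (from adjacency): D, A, H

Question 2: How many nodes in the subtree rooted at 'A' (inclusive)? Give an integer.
Answer: 3

Derivation:
Subtree rooted at A contains: A, C, F
Count = 3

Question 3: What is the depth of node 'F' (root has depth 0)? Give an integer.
Answer: 3

Derivation:
Path from root to F: J -> A -> C -> F
Depth = number of edges = 3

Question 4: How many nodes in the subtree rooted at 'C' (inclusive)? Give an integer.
Subtree rooted at C contains: C, F
Count = 2

Answer: 2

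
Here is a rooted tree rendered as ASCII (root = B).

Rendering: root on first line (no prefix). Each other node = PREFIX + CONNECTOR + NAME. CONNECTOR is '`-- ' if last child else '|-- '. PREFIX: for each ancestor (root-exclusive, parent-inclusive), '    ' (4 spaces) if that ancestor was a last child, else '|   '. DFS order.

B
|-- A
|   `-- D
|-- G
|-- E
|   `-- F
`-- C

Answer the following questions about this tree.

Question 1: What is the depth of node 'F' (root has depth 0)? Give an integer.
Answer: 2

Derivation:
Path from root to F: B -> E -> F
Depth = number of edges = 2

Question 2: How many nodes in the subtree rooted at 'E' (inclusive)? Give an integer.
Answer: 2

Derivation:
Subtree rooted at E contains: E, F
Count = 2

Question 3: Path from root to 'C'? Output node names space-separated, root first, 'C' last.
Walk down from root: B -> C

Answer: B C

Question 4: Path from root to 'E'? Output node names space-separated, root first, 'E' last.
Walk down from root: B -> E

Answer: B E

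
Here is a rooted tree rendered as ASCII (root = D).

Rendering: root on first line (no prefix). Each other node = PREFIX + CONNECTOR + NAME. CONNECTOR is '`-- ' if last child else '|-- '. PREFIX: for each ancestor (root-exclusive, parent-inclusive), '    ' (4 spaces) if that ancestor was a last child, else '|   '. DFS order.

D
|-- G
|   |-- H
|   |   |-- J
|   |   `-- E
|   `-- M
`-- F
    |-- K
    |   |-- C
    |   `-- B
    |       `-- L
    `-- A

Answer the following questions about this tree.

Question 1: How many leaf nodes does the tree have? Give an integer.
Leaves (nodes with no children): A, C, E, J, L, M

Answer: 6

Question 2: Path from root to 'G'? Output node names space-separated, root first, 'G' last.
Walk down from root: D -> G

Answer: D G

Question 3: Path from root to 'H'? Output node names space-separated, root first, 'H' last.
Walk down from root: D -> G -> H

Answer: D G H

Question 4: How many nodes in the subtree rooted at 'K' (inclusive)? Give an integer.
Subtree rooted at K contains: B, C, K, L
Count = 4

Answer: 4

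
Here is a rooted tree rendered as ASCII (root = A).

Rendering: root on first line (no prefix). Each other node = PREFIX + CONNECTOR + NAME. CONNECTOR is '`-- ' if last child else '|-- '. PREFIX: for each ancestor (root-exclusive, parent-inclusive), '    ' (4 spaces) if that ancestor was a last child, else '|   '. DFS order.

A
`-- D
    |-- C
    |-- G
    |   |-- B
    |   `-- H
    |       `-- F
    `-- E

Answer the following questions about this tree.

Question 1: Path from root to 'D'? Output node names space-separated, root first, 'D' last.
Walk down from root: A -> D

Answer: A D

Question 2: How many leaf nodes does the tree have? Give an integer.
Leaves (nodes with no children): B, C, E, F

Answer: 4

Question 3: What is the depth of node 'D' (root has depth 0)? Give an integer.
Path from root to D: A -> D
Depth = number of edges = 1

Answer: 1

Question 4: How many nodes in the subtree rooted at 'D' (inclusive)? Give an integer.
Answer: 7

Derivation:
Subtree rooted at D contains: B, C, D, E, F, G, H
Count = 7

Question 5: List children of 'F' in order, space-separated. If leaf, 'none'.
Answer: none

Derivation:
Node F's children (from adjacency): (leaf)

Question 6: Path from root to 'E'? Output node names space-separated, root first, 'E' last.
Walk down from root: A -> D -> E

Answer: A D E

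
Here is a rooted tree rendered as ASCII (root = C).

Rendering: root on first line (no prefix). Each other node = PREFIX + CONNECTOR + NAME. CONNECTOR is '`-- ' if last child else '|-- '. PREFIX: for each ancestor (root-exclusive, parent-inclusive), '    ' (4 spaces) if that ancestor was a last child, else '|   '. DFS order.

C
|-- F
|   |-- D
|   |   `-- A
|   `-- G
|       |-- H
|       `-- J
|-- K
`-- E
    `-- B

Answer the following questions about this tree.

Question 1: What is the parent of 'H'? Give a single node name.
Answer: G

Derivation:
Scan adjacency: H appears as child of G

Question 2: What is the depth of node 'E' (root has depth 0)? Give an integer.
Path from root to E: C -> E
Depth = number of edges = 1

Answer: 1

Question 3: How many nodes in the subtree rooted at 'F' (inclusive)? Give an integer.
Answer: 6

Derivation:
Subtree rooted at F contains: A, D, F, G, H, J
Count = 6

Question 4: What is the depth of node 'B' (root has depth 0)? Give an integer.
Answer: 2

Derivation:
Path from root to B: C -> E -> B
Depth = number of edges = 2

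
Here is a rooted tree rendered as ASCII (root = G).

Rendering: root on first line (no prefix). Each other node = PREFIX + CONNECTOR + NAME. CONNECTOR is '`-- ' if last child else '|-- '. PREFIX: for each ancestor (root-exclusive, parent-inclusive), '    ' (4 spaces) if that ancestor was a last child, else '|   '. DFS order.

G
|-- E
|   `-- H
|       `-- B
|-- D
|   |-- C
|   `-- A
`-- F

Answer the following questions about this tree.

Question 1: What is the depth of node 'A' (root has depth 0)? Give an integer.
Path from root to A: G -> D -> A
Depth = number of edges = 2

Answer: 2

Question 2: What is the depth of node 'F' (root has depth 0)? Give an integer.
Path from root to F: G -> F
Depth = number of edges = 1

Answer: 1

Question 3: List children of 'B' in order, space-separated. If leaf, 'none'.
Answer: none

Derivation:
Node B's children (from adjacency): (leaf)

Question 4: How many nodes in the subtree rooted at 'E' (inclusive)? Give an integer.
Subtree rooted at E contains: B, E, H
Count = 3

Answer: 3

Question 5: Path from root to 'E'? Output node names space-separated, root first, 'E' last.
Answer: G E

Derivation:
Walk down from root: G -> E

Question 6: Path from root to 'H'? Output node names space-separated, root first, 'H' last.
Walk down from root: G -> E -> H

Answer: G E H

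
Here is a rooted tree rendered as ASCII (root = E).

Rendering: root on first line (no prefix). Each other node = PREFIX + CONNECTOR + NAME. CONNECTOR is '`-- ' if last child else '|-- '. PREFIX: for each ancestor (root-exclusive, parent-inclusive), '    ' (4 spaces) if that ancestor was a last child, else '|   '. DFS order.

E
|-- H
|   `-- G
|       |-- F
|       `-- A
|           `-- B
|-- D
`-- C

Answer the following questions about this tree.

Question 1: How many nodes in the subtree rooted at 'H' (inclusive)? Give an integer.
Subtree rooted at H contains: A, B, F, G, H
Count = 5

Answer: 5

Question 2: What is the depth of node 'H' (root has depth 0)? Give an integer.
Path from root to H: E -> H
Depth = number of edges = 1

Answer: 1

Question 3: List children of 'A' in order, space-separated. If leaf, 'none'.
Answer: B

Derivation:
Node A's children (from adjacency): B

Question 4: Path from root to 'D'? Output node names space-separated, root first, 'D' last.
Answer: E D

Derivation:
Walk down from root: E -> D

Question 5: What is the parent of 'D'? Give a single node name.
Scan adjacency: D appears as child of E

Answer: E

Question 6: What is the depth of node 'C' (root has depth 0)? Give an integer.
Path from root to C: E -> C
Depth = number of edges = 1

Answer: 1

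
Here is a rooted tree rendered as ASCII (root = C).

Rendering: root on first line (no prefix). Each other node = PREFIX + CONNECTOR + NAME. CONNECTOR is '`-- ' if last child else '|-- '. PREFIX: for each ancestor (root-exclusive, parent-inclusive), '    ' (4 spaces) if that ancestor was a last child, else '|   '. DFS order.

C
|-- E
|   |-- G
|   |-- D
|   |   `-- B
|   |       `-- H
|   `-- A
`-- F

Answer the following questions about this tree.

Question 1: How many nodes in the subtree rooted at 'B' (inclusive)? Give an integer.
Answer: 2

Derivation:
Subtree rooted at B contains: B, H
Count = 2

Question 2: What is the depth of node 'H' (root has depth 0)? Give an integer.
Answer: 4

Derivation:
Path from root to H: C -> E -> D -> B -> H
Depth = number of edges = 4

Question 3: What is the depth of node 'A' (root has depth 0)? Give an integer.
Answer: 2

Derivation:
Path from root to A: C -> E -> A
Depth = number of edges = 2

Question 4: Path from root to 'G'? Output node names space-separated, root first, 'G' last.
Walk down from root: C -> E -> G

Answer: C E G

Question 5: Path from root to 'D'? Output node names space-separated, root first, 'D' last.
Answer: C E D

Derivation:
Walk down from root: C -> E -> D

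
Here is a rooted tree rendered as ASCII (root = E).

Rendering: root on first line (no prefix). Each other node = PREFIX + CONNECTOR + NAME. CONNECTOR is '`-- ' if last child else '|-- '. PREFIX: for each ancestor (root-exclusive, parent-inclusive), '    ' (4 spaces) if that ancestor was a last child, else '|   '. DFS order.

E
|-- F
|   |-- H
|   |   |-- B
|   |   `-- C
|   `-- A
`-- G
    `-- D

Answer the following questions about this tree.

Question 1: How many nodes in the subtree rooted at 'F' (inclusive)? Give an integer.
Answer: 5

Derivation:
Subtree rooted at F contains: A, B, C, F, H
Count = 5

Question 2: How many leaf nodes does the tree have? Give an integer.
Leaves (nodes with no children): A, B, C, D

Answer: 4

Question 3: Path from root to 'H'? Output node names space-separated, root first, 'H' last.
Walk down from root: E -> F -> H

Answer: E F H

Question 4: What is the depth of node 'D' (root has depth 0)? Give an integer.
Path from root to D: E -> G -> D
Depth = number of edges = 2

Answer: 2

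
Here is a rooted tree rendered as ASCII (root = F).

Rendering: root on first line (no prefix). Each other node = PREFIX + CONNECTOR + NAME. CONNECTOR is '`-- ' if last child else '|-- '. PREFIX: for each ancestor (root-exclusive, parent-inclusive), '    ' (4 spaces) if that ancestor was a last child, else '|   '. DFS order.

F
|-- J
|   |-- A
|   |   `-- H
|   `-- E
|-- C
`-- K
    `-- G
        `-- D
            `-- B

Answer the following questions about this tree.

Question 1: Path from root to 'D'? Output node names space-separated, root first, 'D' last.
Walk down from root: F -> K -> G -> D

Answer: F K G D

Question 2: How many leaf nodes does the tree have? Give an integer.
Leaves (nodes with no children): B, C, E, H

Answer: 4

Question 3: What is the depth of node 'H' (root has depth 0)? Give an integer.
Path from root to H: F -> J -> A -> H
Depth = number of edges = 3

Answer: 3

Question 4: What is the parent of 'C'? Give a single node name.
Scan adjacency: C appears as child of F

Answer: F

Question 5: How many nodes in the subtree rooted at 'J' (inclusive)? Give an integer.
Answer: 4

Derivation:
Subtree rooted at J contains: A, E, H, J
Count = 4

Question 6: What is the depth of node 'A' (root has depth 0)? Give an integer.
Path from root to A: F -> J -> A
Depth = number of edges = 2

Answer: 2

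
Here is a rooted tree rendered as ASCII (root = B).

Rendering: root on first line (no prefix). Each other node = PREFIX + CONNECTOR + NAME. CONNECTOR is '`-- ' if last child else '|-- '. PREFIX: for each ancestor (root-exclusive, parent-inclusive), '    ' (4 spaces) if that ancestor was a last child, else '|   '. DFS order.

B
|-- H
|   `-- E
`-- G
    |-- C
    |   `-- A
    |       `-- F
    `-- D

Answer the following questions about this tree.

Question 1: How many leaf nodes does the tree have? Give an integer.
Answer: 3

Derivation:
Leaves (nodes with no children): D, E, F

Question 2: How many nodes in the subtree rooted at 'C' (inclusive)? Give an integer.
Answer: 3

Derivation:
Subtree rooted at C contains: A, C, F
Count = 3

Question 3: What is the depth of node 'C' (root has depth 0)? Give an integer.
Answer: 2

Derivation:
Path from root to C: B -> G -> C
Depth = number of edges = 2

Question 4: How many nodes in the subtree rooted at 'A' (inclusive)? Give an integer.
Subtree rooted at A contains: A, F
Count = 2

Answer: 2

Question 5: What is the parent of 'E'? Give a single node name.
Answer: H

Derivation:
Scan adjacency: E appears as child of H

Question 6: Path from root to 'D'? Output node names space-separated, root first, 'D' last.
Walk down from root: B -> G -> D

Answer: B G D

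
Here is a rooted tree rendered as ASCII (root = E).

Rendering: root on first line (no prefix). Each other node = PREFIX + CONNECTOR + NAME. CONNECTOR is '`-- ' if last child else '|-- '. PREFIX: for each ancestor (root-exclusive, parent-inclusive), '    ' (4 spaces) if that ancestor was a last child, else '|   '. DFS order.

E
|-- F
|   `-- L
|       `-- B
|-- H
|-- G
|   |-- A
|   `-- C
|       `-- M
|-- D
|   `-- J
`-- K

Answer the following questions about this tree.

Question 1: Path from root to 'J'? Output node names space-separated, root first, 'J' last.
Answer: E D J

Derivation:
Walk down from root: E -> D -> J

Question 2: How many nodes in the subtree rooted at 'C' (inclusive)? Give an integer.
Answer: 2

Derivation:
Subtree rooted at C contains: C, M
Count = 2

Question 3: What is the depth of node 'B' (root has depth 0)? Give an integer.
Answer: 3

Derivation:
Path from root to B: E -> F -> L -> B
Depth = number of edges = 3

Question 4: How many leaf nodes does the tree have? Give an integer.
Leaves (nodes with no children): A, B, H, J, K, M

Answer: 6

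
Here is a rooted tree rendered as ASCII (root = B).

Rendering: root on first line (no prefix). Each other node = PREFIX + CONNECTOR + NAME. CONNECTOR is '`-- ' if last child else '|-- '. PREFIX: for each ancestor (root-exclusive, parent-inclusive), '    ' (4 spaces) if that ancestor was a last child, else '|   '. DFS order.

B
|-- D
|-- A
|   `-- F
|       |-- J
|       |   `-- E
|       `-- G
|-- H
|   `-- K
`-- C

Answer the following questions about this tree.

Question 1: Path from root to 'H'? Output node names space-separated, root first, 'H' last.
Answer: B H

Derivation:
Walk down from root: B -> H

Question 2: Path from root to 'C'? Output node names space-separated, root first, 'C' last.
Answer: B C

Derivation:
Walk down from root: B -> C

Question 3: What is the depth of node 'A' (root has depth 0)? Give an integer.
Answer: 1

Derivation:
Path from root to A: B -> A
Depth = number of edges = 1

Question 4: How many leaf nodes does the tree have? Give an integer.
Answer: 5

Derivation:
Leaves (nodes with no children): C, D, E, G, K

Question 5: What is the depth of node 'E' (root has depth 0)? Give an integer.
Path from root to E: B -> A -> F -> J -> E
Depth = number of edges = 4

Answer: 4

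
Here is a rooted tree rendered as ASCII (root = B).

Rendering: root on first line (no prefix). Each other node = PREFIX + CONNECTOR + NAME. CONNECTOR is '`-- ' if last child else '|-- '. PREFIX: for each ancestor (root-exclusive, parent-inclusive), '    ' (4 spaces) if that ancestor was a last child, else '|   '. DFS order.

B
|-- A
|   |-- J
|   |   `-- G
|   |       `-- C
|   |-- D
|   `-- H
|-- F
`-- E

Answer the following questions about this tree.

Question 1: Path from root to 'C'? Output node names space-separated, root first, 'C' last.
Answer: B A J G C

Derivation:
Walk down from root: B -> A -> J -> G -> C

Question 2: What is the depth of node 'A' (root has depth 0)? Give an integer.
Answer: 1

Derivation:
Path from root to A: B -> A
Depth = number of edges = 1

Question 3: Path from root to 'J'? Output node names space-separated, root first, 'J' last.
Answer: B A J

Derivation:
Walk down from root: B -> A -> J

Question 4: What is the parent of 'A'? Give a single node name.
Answer: B

Derivation:
Scan adjacency: A appears as child of B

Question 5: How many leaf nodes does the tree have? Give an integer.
Answer: 5

Derivation:
Leaves (nodes with no children): C, D, E, F, H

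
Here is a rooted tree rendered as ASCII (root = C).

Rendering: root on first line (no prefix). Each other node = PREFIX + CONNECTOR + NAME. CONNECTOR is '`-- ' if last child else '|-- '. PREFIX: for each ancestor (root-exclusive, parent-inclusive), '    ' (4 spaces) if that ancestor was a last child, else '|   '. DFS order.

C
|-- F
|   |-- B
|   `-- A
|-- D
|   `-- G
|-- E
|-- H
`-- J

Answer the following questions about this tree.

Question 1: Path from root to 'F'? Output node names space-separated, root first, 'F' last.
Answer: C F

Derivation:
Walk down from root: C -> F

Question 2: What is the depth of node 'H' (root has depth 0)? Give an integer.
Answer: 1

Derivation:
Path from root to H: C -> H
Depth = number of edges = 1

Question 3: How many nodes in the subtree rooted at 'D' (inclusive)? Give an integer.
Answer: 2

Derivation:
Subtree rooted at D contains: D, G
Count = 2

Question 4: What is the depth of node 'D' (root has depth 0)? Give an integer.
Path from root to D: C -> D
Depth = number of edges = 1

Answer: 1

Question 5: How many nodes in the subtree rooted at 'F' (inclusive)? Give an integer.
Answer: 3

Derivation:
Subtree rooted at F contains: A, B, F
Count = 3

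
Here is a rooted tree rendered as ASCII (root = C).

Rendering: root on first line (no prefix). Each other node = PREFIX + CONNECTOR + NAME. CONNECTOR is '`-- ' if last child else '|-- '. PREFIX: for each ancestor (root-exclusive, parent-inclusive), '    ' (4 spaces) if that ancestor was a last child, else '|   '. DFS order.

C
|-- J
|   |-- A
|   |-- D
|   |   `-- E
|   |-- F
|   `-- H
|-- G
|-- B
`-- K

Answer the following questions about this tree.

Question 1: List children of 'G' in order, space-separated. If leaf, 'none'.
Node G's children (from adjacency): (leaf)

Answer: none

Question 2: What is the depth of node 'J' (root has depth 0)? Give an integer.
Path from root to J: C -> J
Depth = number of edges = 1

Answer: 1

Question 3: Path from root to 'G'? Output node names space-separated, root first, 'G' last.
Answer: C G

Derivation:
Walk down from root: C -> G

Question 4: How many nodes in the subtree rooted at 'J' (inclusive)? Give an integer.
Answer: 6

Derivation:
Subtree rooted at J contains: A, D, E, F, H, J
Count = 6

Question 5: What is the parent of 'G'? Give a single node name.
Answer: C

Derivation:
Scan adjacency: G appears as child of C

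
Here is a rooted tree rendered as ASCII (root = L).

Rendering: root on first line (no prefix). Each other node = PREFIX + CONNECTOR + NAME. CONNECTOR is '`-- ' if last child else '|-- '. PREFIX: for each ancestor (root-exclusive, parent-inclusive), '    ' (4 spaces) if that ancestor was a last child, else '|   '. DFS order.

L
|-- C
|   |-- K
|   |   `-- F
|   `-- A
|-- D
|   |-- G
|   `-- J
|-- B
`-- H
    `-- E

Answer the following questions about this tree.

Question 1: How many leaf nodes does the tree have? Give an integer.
Answer: 6

Derivation:
Leaves (nodes with no children): A, B, E, F, G, J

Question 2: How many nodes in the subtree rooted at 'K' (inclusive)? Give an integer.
Subtree rooted at K contains: F, K
Count = 2

Answer: 2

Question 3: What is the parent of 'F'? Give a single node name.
Scan adjacency: F appears as child of K

Answer: K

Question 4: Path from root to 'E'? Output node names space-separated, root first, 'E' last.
Walk down from root: L -> H -> E

Answer: L H E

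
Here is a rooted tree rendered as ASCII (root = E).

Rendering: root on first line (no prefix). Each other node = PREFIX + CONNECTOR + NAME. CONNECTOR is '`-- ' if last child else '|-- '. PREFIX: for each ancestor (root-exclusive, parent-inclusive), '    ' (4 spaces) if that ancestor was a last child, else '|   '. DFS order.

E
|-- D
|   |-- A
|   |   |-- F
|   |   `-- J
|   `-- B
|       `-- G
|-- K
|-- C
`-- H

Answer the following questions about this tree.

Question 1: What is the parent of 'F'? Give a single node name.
Answer: A

Derivation:
Scan adjacency: F appears as child of A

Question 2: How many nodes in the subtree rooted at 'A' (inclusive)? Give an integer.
Subtree rooted at A contains: A, F, J
Count = 3

Answer: 3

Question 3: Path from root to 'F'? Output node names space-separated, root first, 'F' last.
Answer: E D A F

Derivation:
Walk down from root: E -> D -> A -> F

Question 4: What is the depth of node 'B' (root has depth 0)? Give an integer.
Answer: 2

Derivation:
Path from root to B: E -> D -> B
Depth = number of edges = 2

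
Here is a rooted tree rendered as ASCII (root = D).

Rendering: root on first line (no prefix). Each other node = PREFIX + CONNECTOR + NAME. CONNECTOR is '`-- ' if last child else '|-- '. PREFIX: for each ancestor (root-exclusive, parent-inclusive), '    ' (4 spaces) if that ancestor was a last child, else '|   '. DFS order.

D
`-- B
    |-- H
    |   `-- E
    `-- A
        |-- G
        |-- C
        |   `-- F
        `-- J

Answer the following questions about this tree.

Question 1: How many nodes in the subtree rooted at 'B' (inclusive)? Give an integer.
Answer: 8

Derivation:
Subtree rooted at B contains: A, B, C, E, F, G, H, J
Count = 8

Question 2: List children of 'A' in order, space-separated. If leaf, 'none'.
Answer: G C J

Derivation:
Node A's children (from adjacency): G, C, J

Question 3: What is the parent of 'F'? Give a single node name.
Scan adjacency: F appears as child of C

Answer: C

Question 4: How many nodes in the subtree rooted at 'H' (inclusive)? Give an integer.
Answer: 2

Derivation:
Subtree rooted at H contains: E, H
Count = 2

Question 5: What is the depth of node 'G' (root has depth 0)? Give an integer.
Answer: 3

Derivation:
Path from root to G: D -> B -> A -> G
Depth = number of edges = 3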